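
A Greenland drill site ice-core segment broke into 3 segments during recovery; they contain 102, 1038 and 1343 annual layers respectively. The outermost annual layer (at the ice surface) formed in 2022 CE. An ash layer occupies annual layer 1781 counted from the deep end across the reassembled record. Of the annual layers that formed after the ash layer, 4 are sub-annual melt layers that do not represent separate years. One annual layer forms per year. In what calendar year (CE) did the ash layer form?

1324 CE

Total annual layers = 102 + 1038 + 1343 = 2483.
2483 − 1781 = 702 annual layers lie beyond the ash layer toward the ice surface.
Removing the 4 false annual layers leaves 702 − 4 = 698 true annual layers beyond the ash layer.
The annual layer at the ice surface is 2022 CE, so the ash layer dates to 2022 − 698 = 1324 CE.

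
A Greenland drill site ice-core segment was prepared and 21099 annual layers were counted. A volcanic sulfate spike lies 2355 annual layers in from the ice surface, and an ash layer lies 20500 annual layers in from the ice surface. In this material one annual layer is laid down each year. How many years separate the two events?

Separation: 20500 − 2355 = 18145 annual layers.
One annual layer per year makes the interval 18145 years.

18145 years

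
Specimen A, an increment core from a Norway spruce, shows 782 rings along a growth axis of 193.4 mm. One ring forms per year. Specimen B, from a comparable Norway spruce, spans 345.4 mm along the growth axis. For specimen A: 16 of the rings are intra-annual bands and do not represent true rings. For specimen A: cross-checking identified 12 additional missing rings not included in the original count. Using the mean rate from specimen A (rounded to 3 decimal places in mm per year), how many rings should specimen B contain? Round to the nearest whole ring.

1387 rings

Specimen A: correcting the raw count gives 782 − 16 + 12 = 778 true rings.
A: Mean rate = 193.4 mm / 778 years ≈ 0.249 mm per year.
Specimen B: 345.4 mm / 0.249 mm per year = 1387.15 years ≈ 1387 rings.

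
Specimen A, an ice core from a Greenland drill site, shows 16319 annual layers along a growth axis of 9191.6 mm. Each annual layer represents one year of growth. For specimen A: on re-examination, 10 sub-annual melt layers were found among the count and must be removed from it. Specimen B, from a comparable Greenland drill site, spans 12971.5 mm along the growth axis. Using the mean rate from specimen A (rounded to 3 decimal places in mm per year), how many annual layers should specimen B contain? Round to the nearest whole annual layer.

22999 annual layers

Specimen A: adjusted count: 16319 − 10 = 16309 annual layers.
A: Extension rate ≈ 9191.6 / 16309 = 0.564 mm per year.
Specimen B: 12971.5 mm / 0.564 mm per year = 22999.11 years ≈ 22999 annual layers.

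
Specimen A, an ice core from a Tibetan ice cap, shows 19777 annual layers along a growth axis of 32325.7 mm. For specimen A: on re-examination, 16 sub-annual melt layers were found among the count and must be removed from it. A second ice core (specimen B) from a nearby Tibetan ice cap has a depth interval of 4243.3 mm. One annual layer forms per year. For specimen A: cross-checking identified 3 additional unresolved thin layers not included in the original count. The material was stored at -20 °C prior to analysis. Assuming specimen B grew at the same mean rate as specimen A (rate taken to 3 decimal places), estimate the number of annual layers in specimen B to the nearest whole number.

Specimen A: after corrections the count is 19777 − 16 + 3 = 19764 annual layers.
A: 32325.7 mm over 19764 years gives 32325.7 / 19764 ≈ 1.636 mm/year.
Specimen B: 4243.3 mm / 1.636 mm per year = 2593.70 years ≈ 2594 annual layers.

2594 annual layers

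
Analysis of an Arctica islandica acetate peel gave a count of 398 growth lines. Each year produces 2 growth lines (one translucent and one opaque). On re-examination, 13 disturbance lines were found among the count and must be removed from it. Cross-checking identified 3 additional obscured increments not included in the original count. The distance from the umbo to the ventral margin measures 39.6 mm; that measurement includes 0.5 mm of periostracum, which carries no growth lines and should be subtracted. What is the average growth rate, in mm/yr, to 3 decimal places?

Correcting the raw count gives 398 − 13 + 3 = 388 true growth lines.
388 growth lines at 2 per year is 388 / 2 = 194 years.
The growth record spans 39.6 − 0.5 = 39.1 mm.
39.1 mm over 194 years gives 39.1 / 194 ≈ 0.202 mm/yr.

0.202 mm/yr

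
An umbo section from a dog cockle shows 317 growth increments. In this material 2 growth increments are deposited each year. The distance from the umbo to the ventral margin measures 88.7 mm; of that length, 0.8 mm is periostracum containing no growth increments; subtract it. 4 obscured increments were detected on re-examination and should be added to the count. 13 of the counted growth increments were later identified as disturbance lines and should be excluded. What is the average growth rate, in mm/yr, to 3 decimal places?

0.571 mm/yr

True growth increment count = 317 − 13 + 4 = 308.
With 2 growth increments per year, 308 / 2 = 154 years.
The growth record spans 88.7 − 0.8 = 87.9 mm.
Extension rate ≈ 87.9 / 154 = 0.571 mm/yr.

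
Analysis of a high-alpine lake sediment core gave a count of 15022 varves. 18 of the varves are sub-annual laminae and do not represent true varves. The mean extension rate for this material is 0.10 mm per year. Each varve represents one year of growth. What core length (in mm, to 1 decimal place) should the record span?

Correcting the raw count gives 15022 − 18 = 15004 true varves.
15004 years at 0.10 mm/year gives 0.10 × 15004 = 1500.4 mm.

1500.4 mm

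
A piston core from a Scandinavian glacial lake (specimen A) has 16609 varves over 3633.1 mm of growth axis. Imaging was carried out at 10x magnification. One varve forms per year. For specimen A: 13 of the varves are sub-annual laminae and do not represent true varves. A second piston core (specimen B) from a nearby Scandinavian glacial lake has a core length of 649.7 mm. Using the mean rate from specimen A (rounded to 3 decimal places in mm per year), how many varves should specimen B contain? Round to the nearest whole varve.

2967 varves

Specimen A: after corrections the count is 16609 − 13 = 16596 varves.
A: Extension rate ≈ 3633.1 / 16596 = 0.219 mm per year.
Specimen B: 649.7 mm / 0.219 mm per year = 2966.67 years ≈ 2967 varves.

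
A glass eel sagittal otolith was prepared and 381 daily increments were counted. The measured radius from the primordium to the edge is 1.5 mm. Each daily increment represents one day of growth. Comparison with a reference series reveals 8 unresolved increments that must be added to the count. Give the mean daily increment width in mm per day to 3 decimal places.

0.004 mm per day

After corrections the count is 381 + 8 = 389 daily increments.
Extension rate ≈ 1.5 / 389 = 0.004 mm per day.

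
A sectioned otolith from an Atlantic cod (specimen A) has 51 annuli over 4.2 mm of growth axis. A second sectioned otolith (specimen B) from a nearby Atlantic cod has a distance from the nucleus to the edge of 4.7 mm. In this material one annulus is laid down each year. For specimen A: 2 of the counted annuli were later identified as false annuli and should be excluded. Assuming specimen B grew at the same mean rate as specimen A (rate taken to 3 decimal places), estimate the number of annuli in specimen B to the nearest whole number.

Specimen A: true annulus count = 51 − 2 = 49.
A: 4.2 mm over 49 years gives 4.2 / 49 ≈ 0.086 mm/year.
For B, 4.7 / 0.086 = 54.65 years ≈ 55 annuli.

55 annuli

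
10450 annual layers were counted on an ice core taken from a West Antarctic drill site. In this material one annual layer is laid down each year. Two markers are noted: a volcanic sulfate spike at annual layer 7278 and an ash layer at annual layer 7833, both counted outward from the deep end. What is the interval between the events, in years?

555 years

The two markers are separated by 7833 − 7278 = 555 annual layers.
That is 555 years at one annual layer per year.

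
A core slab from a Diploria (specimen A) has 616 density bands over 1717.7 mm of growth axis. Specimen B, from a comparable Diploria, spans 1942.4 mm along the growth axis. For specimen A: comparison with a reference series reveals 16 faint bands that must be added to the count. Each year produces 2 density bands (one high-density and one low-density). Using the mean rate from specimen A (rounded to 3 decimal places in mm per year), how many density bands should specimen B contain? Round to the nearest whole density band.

715 density bands

Specimen A: adjusted count: 616 + 16 = 632 density bands.
Specimen A: 632 density bands at 2 per year is 632 / 2 = 316 years.
A: Mean rate = 1717.7 mm / 316 years ≈ 5.436 mm per year.
B spans 1942.4 / 5.436 = 357.32 years; at 2 density bands per year that is 357.32 × 2 ≈ 715 density bands.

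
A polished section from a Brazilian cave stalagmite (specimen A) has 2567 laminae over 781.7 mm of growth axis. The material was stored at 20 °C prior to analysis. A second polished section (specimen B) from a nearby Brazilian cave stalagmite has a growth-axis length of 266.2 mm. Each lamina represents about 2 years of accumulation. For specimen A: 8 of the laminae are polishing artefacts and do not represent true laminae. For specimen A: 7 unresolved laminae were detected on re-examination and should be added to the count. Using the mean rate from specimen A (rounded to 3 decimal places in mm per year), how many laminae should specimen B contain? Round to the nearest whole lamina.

Specimen A: after corrections the count is 2567 − 8 + 7 = 2566 laminae.
Specimen A: 2566 laminae at 2 years each span 2566 × 2 = 5132 years.
A: 781.7 mm over 5132 years gives 781.7 / 5132 ≈ 0.152 mm/yr.
B spans 266.2 / 0.152 = 1751.32 years; at 2 years per lamina that is 1751.32 / 2 ≈ 876 laminae.

876 laminae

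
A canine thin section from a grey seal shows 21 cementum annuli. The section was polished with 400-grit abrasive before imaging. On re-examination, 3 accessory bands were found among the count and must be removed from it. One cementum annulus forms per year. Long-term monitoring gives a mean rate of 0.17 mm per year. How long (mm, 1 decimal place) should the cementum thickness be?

After corrections the count is 21 − 3 = 18 cementum annuli.
Length ≈ 0.17 × 18 = 3.1 mm.

3.1 mm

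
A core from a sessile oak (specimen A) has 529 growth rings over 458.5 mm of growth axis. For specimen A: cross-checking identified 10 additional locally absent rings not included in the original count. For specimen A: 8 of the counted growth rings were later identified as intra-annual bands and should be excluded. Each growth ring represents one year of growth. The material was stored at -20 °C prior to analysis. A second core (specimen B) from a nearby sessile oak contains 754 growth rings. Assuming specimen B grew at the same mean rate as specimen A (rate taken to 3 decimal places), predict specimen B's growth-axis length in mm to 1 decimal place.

650.7 mm

Specimen A: adjusted count: 529 − 8 + 10 = 531 growth rings.
A: Mean rate = 458.5 mm / 531 years ≈ 0.863 mm/year.
B's length ≈ 0.863 × 754 = 650.7 mm.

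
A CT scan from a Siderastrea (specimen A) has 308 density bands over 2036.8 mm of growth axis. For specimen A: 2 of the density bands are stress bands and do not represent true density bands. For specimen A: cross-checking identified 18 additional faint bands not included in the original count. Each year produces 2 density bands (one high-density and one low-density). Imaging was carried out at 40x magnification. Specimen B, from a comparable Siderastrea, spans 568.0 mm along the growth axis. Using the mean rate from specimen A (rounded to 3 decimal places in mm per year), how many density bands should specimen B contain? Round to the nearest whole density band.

Specimen A: adjusted count: 308 − 2 + 18 = 324 density bands.
Specimen A: 324 density bands at 2 per year is 324 / 2 = 162 years.
A: 2036.8 mm over 162 years gives 2036.8 / 162 ≈ 12.573 mm/year.
Specimen B: 568.0 mm / 12.573 mm per year = 45.18 years; at 2 density bands per year that is 45.18 × 2 ≈ 90 density bands.

90 density bands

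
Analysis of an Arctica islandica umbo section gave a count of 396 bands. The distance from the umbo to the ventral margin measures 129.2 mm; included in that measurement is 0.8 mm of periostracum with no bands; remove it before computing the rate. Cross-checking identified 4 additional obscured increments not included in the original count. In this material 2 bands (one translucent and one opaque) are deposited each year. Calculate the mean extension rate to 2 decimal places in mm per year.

0.64 mm per year

True band count = 396 + 4 = 400.
With 2 bands per year, 400 / 2 = 200 years.
The growth record spans 129.2 − 0.8 = 128.4 mm.
Extension rate ≈ 128.4 / 200 = 0.64 mm per year.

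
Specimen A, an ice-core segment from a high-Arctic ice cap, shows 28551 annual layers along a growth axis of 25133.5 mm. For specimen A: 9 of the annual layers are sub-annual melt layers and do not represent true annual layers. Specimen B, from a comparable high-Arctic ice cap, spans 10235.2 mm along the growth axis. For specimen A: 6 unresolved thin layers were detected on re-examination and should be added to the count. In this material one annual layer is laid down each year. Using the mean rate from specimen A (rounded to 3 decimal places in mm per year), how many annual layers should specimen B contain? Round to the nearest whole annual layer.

11631 annual layers

Specimen A: true annual layer count = 28551 − 9 + 6 = 28548.
A: Extension rate ≈ 25133.5 / 28548 = 0.880 mm/yr.
Specimen B: 10235.2 mm / 0.880 mm per year = 11630.91 years ≈ 11631 annual layers.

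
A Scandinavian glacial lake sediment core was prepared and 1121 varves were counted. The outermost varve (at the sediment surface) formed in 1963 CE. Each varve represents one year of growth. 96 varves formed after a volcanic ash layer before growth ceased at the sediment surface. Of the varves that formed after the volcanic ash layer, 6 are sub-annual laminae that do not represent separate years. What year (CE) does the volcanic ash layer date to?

1873 CE

96 varves formed after the volcanic ash layer.
Excluding 6 false varves: 96 − 6 = 90.
Counting back 90 years from 1963 CE places the volcanic ash layer in 1963 − 90 = 1873 CE.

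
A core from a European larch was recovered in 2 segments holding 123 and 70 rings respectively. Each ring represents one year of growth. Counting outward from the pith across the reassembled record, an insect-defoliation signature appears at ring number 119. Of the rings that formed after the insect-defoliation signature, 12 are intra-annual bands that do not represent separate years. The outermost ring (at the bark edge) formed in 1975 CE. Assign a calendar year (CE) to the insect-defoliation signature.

1913 CE

Total rings = 123 + 70 = 193.
The insect-defoliation signature sits at ring 119 from the pith, so 193 − 119 = 74 rings formed after it.
74 − 12 false = 62 true rings after the insect-defoliation signature.
Counting back 62 years from 1975 CE places the insect-defoliation signature in 1975 − 62 = 1913 CE.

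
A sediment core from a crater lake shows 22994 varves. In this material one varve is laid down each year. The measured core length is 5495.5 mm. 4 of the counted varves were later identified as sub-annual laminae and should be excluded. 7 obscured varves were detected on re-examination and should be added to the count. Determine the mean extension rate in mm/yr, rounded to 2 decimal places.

Correcting the raw count gives 22994 − 4 + 7 = 22997 true varves.
Extension rate ≈ 5495.5 / 22997 = 0.24 mm/yr.

0.24 mm/yr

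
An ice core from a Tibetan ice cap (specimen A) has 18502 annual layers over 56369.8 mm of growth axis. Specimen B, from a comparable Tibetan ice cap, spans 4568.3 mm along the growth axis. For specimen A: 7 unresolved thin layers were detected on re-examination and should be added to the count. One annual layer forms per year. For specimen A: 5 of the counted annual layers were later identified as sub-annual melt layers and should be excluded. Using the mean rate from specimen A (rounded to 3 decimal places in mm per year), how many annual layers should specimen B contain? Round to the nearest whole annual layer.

Specimen A: correcting the raw count gives 18502 − 5 + 7 = 18504 true annual layers.
A: 56369.8 mm over 18504 years gives 56369.8 / 18504 ≈ 3.046 mm/year.
B spans 4568.3 / 3.046 = 1499.77 years ≈ 1500 annual layers.

1500 annual layers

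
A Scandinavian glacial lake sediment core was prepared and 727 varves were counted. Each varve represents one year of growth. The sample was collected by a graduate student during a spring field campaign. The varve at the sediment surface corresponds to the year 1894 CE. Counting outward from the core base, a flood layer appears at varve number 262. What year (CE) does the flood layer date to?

1429 CE

727 − 262 = 465 varves lie beyond the flood layer toward the sediment surface.
1894 − 465 = 1429 CE.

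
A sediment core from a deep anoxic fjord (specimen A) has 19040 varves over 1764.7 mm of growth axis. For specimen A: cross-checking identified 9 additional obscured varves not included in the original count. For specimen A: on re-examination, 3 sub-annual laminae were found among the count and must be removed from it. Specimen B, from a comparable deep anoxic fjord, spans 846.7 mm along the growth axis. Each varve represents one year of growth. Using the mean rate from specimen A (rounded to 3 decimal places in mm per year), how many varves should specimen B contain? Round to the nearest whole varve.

9104 varves

Specimen A: true varve count = 19040 − 3 + 9 = 19046.
A: Mean rate = 1764.7 mm / 19046 years ≈ 0.093 mm per year.
Specimen B: 846.7 mm / 0.093 mm per year = 9104.30 years ≈ 9104 varves.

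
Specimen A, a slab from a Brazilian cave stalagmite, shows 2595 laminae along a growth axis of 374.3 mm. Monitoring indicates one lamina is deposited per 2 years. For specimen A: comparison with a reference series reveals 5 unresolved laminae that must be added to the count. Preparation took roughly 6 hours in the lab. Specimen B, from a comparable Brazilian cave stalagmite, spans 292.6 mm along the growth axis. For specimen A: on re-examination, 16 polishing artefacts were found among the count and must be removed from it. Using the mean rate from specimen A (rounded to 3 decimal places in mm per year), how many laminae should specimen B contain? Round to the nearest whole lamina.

2032 laminae

Specimen A: after corrections the count is 2595 − 16 + 5 = 2584 laminae.
Specimen A: multiplying by 2 years per lamina: 2584 × 2 = 5168 years.
A: Mean rate = 374.3 mm / 5168 years ≈ 0.072 mm/yr.
Specimen B: 292.6 mm / 0.072 mm per year = 4063.89 years; at 2 years per lamina that is 4063.89 / 2 ≈ 2032 laminae.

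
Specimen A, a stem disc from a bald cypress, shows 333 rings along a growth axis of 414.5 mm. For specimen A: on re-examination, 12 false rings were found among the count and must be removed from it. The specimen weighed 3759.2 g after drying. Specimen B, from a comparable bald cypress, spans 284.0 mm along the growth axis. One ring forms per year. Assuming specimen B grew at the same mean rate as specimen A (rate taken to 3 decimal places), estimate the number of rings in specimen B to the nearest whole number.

Specimen A: correcting the raw count gives 333 − 12 = 321 true rings.
A: 414.5 mm over 321 years gives 414.5 / 321 ≈ 1.291 mm/yr.
Specimen B: 284.0 mm / 1.291 mm per year = 219.98 years ≈ 220 rings.

220 rings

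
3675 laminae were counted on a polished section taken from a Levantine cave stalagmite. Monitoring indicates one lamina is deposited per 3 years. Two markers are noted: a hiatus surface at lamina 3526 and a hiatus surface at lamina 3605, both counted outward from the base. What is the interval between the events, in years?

237 years

3605 − 3526 = 79 laminae lie between the two events.
At 3 years per lamina, 79 × 3 = 237 years.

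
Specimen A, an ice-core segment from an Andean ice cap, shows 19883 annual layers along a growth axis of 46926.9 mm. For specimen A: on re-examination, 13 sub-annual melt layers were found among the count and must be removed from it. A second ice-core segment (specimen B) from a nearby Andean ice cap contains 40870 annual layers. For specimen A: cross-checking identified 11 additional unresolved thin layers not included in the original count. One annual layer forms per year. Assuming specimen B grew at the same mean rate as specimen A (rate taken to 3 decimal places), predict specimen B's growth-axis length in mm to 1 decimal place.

96453.2 mm

Specimen A: true annual layer count = 19883 − 13 + 11 = 19881.
A: 46926.9 mm over 19881 years gives 46926.9 / 19881 ≈ 2.360 mm/year.
Length of B = 2.360 × 40870 = 96453.2 mm.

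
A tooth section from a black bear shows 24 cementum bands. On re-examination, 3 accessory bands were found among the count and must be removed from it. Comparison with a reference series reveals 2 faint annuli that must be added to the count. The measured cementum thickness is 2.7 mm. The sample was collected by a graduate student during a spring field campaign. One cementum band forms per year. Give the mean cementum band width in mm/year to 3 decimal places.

After corrections the count is 24 − 3 + 2 = 23 cementum bands.
2.7 mm over 23 years gives 2.7 / 23 ≈ 0.117 mm/year.

0.117 mm/year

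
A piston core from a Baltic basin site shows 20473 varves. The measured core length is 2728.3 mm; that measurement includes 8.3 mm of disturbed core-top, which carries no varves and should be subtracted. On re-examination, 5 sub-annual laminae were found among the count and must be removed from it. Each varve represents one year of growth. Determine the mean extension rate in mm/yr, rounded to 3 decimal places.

True varve count = 20473 − 5 = 20468.
Net length = 2728.3 − 8.3 = 2720.0 mm.
Mean rate = 2720.0 mm / 20468 years ≈ 0.133 mm/yr.

0.133 mm/yr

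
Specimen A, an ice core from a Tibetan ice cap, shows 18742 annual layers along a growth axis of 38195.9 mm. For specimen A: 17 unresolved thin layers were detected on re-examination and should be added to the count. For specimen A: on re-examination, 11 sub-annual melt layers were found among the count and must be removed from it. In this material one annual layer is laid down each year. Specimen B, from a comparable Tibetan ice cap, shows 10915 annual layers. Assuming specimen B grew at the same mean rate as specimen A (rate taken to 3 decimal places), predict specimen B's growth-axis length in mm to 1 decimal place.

Specimen A: correcting the raw count gives 18742 − 11 + 17 = 18748 true annual layers.
A: 38195.9 mm over 18748 years gives 38195.9 / 18748 ≈ 2.037 mm per year.
Length of B = 2.037 × 10915 = 22233.9 mm.

22233.9 mm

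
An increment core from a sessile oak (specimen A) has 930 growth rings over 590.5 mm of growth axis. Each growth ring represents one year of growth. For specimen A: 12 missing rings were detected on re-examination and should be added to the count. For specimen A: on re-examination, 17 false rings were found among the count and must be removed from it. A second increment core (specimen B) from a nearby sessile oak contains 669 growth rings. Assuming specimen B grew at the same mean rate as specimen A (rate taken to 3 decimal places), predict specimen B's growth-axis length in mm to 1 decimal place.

Specimen A: after corrections the count is 930 − 17 + 12 = 925 growth rings.
A: 590.5 mm over 925 years gives 590.5 / 925 ≈ 0.638 mm/year.
B's length ≈ 0.638 × 669 = 426.8 mm.

426.8 mm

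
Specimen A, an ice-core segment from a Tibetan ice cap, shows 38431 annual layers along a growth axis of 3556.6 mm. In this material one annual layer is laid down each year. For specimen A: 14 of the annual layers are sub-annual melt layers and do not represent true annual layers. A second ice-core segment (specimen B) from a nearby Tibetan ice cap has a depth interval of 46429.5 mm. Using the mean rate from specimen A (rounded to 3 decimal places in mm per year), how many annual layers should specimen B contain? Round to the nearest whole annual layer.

499242 annual layers

Specimen A: true annual layer count = 38431 − 14 = 38417.
A: Extension rate ≈ 3556.6 / 38417 = 0.093 mm/yr.
For B, 46429.5 / 0.093 = 499241.94 years ≈ 499242 annual layers.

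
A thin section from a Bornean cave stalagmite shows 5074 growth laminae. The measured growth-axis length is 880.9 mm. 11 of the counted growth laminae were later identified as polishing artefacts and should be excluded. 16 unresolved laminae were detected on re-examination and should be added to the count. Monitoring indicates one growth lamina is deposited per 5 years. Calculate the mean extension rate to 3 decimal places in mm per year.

0.035 mm per year

After corrections the count is 5074 − 11 + 16 = 5079 growth laminae.
At 5 years per growth lamina, 5079 × 5 = 25395 years.
Extension rate ≈ 880.9 / 25395 = 0.035 mm per year.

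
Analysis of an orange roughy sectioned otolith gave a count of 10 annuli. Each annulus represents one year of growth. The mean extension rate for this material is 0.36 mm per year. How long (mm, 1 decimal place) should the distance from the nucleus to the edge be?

The record spans 10 years at 0.36 mm per year.
Length ≈ 0.36 × 10 = 3.6 mm.

3.6 mm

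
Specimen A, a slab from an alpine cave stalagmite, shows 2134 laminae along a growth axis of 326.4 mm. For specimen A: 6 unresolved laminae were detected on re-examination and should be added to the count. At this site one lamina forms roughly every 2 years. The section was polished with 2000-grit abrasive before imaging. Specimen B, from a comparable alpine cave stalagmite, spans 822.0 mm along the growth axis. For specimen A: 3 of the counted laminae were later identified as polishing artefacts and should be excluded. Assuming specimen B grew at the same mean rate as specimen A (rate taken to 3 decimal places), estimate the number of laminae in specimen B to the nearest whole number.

5408 laminae

Specimen A: adjusted count: 2134 − 3 + 6 = 2137 laminae.
Specimen A: at 2 years per lamina, 2137 × 2 = 4274 years.
A: Mean rate = 326.4 mm / 4274 years ≈ 0.076 mm/yr.
For B, 822.0 / 0.076 = 10815.79 years; at 2 years per lamina that is 10815.79 / 2 ≈ 5408 laminae.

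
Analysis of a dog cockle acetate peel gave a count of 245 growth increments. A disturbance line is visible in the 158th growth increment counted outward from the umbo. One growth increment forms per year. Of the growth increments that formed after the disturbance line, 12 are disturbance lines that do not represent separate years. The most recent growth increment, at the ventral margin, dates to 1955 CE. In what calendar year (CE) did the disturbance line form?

1880 CE

245 − 158 = 87 growth increments lie beyond the disturbance line toward the ventral margin.
Excluding 12 false growth increments: 87 − 12 = 75.
1955 − 75 = 1880 CE.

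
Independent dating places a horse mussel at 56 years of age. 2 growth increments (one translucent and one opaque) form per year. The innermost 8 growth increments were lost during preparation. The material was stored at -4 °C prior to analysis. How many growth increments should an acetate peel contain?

With 2 growth increments per year, 56 years would produce 56 × 2 = 112 growth increments.
Subtracting the 8 growth increments not captured gives 112 − 8 = 104 growth increments in the record.

104 growth increments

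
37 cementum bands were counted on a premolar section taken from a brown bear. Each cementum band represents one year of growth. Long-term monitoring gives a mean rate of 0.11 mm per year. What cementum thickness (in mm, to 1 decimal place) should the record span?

The record spans 37 years at 0.11 mm per year.
Predicted length = 0.11 mm/year × 37 years = 4.1 mm.

4.1 mm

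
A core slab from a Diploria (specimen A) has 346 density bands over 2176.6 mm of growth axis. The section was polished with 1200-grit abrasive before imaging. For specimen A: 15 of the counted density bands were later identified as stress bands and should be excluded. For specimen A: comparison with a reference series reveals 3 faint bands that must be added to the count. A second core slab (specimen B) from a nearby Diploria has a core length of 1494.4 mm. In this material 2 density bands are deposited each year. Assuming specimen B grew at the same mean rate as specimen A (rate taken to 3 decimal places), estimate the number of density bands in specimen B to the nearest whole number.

Specimen A: true density band count = 346 − 15 + 3 = 334.
Specimen A: with 2 density bands per year, 334 / 2 = 167 years.
A: Mean rate = 2176.6 mm / 167 years ≈ 13.034 mm/year.
Specimen B: 1494.4 mm / 13.034 mm per year = 114.65 years; at 2 density bands per year that is 114.65 × 2 ≈ 229 density bands.

229 density bands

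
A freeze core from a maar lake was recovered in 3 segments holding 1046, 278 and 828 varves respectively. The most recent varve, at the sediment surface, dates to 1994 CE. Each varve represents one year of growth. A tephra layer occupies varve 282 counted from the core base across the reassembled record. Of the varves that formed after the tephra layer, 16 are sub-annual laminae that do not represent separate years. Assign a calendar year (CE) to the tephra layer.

140 CE

Total varves = 1046 + 278 + 828 = 2152.
The tephra layer sits at varve 282 from the core base, so 2152 − 282 = 1870 varves formed after it.
1870 − 16 false = 1854 true varves after the tephra layer.
Counting back 1854 years from 1994 CE places the tephra layer in 1994 − 1854 = 140 CE.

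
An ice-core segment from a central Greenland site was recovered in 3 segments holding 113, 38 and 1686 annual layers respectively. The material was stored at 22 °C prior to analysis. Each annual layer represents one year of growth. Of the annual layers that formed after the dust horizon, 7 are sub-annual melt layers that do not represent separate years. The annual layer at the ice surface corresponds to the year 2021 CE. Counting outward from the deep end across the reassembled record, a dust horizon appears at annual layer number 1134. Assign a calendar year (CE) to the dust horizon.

Total annual layers = 113 + 38 + 1686 = 1837.
The dust horizon sits at annual layer 1134 from the deep end, so 1837 − 1134 = 703 annual layers formed after it.
703 − 7 false = 696 true annual layers after the dust horizon.
Counting back 696 years from 2021 CE places the dust horizon in 2021 − 696 = 1325 CE.

1325 CE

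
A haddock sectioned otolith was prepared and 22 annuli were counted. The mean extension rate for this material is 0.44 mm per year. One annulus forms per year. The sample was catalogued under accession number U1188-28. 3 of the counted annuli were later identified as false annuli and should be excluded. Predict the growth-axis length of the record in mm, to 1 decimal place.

Adjusted count: 22 − 3 = 19 annuli.
Predicted length = 0.44 mm/year × 19 years = 8.4 mm.

8.4 mm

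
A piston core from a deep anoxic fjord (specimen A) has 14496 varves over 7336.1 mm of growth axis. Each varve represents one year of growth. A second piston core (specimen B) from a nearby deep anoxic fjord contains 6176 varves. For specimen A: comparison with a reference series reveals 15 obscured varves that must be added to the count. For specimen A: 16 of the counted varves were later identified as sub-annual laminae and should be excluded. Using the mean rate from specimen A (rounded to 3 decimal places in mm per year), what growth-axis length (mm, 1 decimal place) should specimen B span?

Specimen A: true varve count = 14496 − 16 + 15 = 14495.
A: 7336.1 mm over 14495 years gives 7336.1 / 14495 ≈ 0.506 mm/year.
B's length ≈ 0.506 × 6176 = 3125.1 mm.

3125.1 mm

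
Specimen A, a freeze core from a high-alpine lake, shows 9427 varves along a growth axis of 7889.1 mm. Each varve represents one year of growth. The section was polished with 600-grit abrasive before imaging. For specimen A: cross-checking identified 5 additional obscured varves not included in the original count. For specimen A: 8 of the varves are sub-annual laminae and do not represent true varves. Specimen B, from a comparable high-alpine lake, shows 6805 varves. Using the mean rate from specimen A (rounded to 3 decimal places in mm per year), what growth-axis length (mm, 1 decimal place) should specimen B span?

Specimen A: adjusted count: 9427 − 8 + 5 = 9424 varves.
A: 7889.1 mm over 9424 years gives 7889.1 / 9424 ≈ 0.837 mm/year.
For B, 0.837 mm/year × 6805 years = 5695.8 mm.

5695.8 mm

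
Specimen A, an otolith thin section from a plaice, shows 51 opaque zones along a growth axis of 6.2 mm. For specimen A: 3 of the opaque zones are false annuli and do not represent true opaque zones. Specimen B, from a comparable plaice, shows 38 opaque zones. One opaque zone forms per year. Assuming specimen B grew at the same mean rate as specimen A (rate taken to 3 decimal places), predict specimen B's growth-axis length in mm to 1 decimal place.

4.9 mm

Specimen A: true opaque zone count = 51 − 3 = 48.
A: Extension rate ≈ 6.2 / 48 = 0.129 mm per year.
B's length ≈ 0.129 × 38 = 4.9 mm.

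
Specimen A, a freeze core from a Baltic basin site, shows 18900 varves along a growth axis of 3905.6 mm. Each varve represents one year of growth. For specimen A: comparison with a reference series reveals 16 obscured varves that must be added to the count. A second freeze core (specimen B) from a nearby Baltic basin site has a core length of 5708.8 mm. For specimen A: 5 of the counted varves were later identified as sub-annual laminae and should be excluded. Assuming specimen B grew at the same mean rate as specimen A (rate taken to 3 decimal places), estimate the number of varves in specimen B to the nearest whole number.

Specimen A: adjusted count: 18900 − 5 + 16 = 18911 varves.
A: Mean rate = 3905.6 mm / 18911 years ≈ 0.207 mm/yr.
Specimen B: 5708.8 mm / 0.207 mm per year = 27578.74 years ≈ 27579 varves.

27579 varves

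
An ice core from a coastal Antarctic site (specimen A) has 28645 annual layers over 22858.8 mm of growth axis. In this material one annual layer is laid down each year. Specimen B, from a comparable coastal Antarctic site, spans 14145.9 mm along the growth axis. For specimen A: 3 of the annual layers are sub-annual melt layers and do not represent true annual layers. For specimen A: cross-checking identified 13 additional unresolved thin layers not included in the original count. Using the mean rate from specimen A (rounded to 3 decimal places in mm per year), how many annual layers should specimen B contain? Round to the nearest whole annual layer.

Specimen A: after corrections the count is 28645 − 3 + 13 = 28655 annual layers.
A: Extension rate ≈ 22858.8 / 28655 = 0.798 mm/yr.
B spans 14145.9 / 0.798 = 17726.69 years ≈ 17727 annual layers.

17727 annual layers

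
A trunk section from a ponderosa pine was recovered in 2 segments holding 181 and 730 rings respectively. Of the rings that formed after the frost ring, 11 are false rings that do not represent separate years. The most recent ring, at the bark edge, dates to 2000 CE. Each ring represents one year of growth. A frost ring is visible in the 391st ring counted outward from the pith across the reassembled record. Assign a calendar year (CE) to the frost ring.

Total rings = 181 + 730 = 911.
Between ring 391 and the bark edge there are 911 − 391 = 520 rings.
520 − 11 false = 509 true rings after the frost ring.
Counting back 509 years from 2000 CE places the frost ring in 2000 − 509 = 1491 CE.

1491 CE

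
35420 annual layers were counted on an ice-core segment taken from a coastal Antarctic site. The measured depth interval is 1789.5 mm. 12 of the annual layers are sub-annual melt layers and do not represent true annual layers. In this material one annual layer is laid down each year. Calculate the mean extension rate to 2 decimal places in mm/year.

0.05 mm/year

Correcting the raw count gives 35420 − 12 = 35408 true annual layers.
Extension rate ≈ 1789.5 / 35408 = 0.05 mm/year.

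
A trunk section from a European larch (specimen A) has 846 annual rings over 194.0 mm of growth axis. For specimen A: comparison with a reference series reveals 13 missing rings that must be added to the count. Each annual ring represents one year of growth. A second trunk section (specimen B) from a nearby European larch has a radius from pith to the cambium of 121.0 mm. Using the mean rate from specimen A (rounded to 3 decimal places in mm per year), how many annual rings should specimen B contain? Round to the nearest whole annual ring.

Specimen A: correcting the raw count gives 846 + 13 = 859 true annual rings.
A: 194.0 mm over 859 years gives 194.0 / 859 ≈ 0.226 mm per year.
For B, 121.0 / 0.226 = 535.40 years ≈ 535 annual rings.

535 annual rings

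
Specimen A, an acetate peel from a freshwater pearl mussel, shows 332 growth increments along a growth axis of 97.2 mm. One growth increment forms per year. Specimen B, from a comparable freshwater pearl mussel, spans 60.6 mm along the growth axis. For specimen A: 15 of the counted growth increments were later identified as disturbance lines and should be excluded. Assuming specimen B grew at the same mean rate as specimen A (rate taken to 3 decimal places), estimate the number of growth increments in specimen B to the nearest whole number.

Specimen A: correcting the raw count gives 332 − 15 = 317 true growth increments.
A: Mean rate = 97.2 mm / 317 years ≈ 0.307 mm per year.
For B, 60.6 / 0.307 = 197.39 years ≈ 197 growth increments.

197 growth increments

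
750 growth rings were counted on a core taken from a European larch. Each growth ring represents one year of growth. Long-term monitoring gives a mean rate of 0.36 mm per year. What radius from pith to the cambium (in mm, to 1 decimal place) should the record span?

270.0 mm

750 years of growth are recorded.
750 years at 0.36 mm/year gives 0.36 × 750 = 270.0 mm.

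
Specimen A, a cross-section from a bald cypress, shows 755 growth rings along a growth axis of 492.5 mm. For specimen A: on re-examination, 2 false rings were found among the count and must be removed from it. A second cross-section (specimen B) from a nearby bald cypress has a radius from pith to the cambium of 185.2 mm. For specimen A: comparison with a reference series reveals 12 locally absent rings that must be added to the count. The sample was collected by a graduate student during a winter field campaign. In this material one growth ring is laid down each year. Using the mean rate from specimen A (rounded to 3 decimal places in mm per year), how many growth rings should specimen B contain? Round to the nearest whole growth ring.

Specimen A: adjusted count: 755 − 2 + 12 = 765 growth rings.
A: 492.5 mm over 765 years gives 492.5 / 765 ≈ 0.644 mm/yr.
For B, 185.2 / 0.644 = 287.58 years ≈ 288 growth rings.

288 growth rings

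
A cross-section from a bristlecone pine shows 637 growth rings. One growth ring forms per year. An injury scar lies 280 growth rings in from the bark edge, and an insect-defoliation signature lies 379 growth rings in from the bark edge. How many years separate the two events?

99 years

Separation: 379 − 280 = 99 growth rings.
One growth ring per year makes the interval 99 years.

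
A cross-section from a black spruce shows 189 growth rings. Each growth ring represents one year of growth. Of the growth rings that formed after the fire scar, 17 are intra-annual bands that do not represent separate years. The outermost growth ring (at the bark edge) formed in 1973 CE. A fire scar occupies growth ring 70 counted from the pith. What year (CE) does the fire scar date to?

189 − 70 = 119 growth rings lie beyond the fire scar toward the bark edge.
Removing the 17 false growth rings leaves 119 − 17 = 102 true growth rings beyond the fire scar.
The growth ring at the bark edge is 1973 CE, so the fire scar dates to 1973 − 102 = 1871 CE.

1871 CE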